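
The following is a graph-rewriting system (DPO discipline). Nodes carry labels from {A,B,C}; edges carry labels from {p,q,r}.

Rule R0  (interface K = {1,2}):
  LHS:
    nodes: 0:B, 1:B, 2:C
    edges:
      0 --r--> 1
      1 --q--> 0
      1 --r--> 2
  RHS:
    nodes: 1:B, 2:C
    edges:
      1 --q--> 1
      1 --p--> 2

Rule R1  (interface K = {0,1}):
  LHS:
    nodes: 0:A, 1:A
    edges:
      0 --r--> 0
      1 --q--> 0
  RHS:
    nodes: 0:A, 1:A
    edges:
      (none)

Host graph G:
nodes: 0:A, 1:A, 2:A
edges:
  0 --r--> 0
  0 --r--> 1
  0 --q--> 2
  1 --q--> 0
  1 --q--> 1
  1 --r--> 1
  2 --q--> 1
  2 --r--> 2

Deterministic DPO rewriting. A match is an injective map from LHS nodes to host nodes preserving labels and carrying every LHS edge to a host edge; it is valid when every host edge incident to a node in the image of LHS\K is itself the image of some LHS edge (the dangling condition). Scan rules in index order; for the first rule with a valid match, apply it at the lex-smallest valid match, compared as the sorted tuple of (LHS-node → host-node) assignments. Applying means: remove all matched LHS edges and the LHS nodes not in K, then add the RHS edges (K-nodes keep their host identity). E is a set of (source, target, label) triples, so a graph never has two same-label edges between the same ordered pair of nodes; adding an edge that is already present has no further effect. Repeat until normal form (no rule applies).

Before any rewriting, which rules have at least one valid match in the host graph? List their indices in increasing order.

Answer: [R1]

Rewrite trace:
R0: no valid match — LHS pattern not found
R1: 3 valid matches — {0↦0, 1↦1}, {0↦1, 1↦2}, {0↦2, 1↦0}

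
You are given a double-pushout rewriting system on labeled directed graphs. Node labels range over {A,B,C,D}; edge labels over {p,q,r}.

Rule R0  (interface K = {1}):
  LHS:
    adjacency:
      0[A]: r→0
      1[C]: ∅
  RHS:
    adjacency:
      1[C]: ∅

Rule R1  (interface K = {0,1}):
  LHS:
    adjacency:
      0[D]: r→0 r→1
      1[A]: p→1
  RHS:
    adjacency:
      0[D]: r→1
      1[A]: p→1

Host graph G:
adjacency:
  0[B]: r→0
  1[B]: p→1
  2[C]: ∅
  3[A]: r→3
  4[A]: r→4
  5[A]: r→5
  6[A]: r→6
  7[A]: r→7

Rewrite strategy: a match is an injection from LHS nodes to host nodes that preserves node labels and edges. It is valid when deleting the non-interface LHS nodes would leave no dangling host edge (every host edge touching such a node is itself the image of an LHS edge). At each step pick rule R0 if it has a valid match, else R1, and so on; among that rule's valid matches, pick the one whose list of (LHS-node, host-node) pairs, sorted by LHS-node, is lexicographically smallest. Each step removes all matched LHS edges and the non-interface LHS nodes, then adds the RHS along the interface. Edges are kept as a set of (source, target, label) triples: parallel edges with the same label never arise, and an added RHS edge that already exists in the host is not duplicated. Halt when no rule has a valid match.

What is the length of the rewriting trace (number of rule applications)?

Answer: 5

Steps:
initial: |V|=8 |E|=7  E = 0-r->0 1-p->1 3-r->3 4-r->4 5-r->5 6-r->6 7-r->7
step 1: apply R0 at {0↦3, 1↦2}  → |V|=7 |E|=6  E = 0-r->0 1-p->1 4-r->4 5-r->5 6-r->6 7-r->7
step 2: apply R0 at {0↦4, 1↦2}  → |V|=6 |E|=5  E = 0-r->0 1-p->1 5-r->5 6-r->6 7-r->7
step 3: apply R0 at {0↦5, 1↦2}  → |V|=5 |E|=4  E = 0-r->0 1-p->1 6-r->6 7-r->7
step 4: apply R0 at {0↦6, 1↦2}  → |V|=4 |E|=3  E = 0-r->0 1-p->1 7-r->7
step 5: apply R0 at {0↦7, 1↦2}  → |V|=3 |E|=2  E = 0-r->0 1-p->1
final graph: no rule applies after step 5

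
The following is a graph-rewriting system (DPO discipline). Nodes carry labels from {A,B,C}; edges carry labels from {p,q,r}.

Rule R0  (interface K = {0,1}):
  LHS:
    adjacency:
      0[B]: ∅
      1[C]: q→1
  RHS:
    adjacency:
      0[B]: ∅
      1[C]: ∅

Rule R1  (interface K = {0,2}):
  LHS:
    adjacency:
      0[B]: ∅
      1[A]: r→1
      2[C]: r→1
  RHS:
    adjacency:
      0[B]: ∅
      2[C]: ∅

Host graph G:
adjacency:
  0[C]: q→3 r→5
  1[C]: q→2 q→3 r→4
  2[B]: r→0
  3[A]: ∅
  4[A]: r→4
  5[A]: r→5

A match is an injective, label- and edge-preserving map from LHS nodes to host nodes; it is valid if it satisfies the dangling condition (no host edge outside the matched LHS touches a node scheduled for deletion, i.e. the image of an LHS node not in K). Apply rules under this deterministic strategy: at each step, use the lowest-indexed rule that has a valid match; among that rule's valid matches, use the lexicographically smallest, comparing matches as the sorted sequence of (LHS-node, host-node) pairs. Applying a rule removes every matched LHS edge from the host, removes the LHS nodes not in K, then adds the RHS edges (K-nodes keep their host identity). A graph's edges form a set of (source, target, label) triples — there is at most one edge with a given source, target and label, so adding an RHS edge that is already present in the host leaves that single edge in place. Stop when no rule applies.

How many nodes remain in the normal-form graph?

Answer: 4

Derivation:
initial: |V|=6 |E|=8  E = 0-q->3 0-r->5 1-q->2 1-q->3 1-r->4 2-r->0 4-r->4 5-r->5
step 1: apply R1 at {0↦2, 1↦4, 2↦1}  → |V|=5 |E|=6  E = 0-q->3 0-r->5 1-q->2 1-q->3 2-r->0 5-r->5
step 2: apply R1 at {0↦2, 1↦5, 2↦0}  → |V|=4 |E|=4  E = 0-q->3 1-q->2 1-q->3 2-r->0
halt: no rule applies after step 2
NF nodes: {0:C, 1:C, 2:B, 3:A}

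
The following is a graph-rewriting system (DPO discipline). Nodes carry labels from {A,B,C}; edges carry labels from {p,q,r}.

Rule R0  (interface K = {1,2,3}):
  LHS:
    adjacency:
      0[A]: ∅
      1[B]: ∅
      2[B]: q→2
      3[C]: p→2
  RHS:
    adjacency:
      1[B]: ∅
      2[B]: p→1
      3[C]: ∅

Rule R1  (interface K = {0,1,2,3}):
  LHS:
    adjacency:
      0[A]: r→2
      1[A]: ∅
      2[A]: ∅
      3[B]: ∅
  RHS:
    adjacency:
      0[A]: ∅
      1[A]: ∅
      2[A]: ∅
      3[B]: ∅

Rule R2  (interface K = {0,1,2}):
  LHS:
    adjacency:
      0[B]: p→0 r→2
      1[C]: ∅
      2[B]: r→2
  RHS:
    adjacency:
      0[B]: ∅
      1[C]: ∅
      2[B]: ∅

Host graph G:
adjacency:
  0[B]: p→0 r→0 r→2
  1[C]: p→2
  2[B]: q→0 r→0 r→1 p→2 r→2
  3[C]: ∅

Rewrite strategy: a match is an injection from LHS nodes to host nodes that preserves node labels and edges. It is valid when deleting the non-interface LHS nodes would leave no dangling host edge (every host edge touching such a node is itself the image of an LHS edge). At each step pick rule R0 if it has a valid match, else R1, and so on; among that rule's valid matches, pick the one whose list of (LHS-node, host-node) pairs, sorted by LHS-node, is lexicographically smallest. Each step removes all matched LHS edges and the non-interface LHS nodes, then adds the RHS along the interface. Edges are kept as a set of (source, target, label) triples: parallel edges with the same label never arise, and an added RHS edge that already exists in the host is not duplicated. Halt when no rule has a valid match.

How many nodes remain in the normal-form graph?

Answer: 4

Steps:
start.  V:4 E:9  edges: 0-p->0 0-r->0 0-r->2 1-p->2 2-q->0 2-r->0 2-r->1 2-p->2 2-r->2
1. fire R2 via {0↦0, 1↦1, 2↦2}  →  V:4 E:6  edges: 0-r->0 1-p->2 2-q->0 2-r->0 2-r->1 2-p->2
2. fire R2 via {0↦2, 1↦1, 2↦0}  →  V:4 E:3  edges: 1-p->2 2-q->0 2-r->1
normal form: no rule applies after step 2
NF nodes: {0:B, 1:C, 2:B, 3:C}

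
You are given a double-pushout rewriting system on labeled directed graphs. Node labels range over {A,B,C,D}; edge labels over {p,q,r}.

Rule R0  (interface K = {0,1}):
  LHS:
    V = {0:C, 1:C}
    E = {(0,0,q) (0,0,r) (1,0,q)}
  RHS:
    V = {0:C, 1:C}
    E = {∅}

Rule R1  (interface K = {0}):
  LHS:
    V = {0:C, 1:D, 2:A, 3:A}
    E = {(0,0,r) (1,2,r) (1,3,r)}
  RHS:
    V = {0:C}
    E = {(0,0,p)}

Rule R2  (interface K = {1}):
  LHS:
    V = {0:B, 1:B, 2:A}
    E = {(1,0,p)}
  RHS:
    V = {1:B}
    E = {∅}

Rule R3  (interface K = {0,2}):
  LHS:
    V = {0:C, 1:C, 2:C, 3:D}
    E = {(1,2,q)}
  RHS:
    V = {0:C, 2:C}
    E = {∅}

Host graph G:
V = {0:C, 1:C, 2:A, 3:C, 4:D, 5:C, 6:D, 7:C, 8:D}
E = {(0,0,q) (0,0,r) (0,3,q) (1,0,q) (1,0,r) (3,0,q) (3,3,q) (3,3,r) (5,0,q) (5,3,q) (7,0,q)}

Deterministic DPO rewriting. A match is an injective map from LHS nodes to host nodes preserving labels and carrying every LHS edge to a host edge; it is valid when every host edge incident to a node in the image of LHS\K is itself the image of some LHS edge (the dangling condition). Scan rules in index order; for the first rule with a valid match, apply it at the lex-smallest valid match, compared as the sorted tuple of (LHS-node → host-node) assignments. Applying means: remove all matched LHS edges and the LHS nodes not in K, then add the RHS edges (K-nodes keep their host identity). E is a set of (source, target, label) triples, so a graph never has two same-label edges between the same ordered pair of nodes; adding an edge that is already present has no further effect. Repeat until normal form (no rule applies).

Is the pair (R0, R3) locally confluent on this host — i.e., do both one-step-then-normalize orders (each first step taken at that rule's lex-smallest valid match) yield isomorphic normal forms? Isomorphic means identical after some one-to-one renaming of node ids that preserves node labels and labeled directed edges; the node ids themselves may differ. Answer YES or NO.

branch R0-first: apply at {0↦0, 1↦1} → |E|=8, then 2 more step(s) → NF |V|=7 |E|=4 V={0:C, 1:C, 2:A, 3:C, 5:C, 6:D, 8:D} E=1-r->0 3-q->0 5-q->0 5-q->3
branch R3-first: apply at {0↦1, 1↦7, 2↦0, 3↦4} → |E|=10, then 2 more step(s) → NF |V|=7 |E|=4 V={0:C, 1:C, 2:A, 3:C, 5:C, 6:D, 8:D} E=1-r->0 3-q->0 5-q->0 5-q->3
graphs isomorphic (equal up to label-preserving node renaming)

Answer: YES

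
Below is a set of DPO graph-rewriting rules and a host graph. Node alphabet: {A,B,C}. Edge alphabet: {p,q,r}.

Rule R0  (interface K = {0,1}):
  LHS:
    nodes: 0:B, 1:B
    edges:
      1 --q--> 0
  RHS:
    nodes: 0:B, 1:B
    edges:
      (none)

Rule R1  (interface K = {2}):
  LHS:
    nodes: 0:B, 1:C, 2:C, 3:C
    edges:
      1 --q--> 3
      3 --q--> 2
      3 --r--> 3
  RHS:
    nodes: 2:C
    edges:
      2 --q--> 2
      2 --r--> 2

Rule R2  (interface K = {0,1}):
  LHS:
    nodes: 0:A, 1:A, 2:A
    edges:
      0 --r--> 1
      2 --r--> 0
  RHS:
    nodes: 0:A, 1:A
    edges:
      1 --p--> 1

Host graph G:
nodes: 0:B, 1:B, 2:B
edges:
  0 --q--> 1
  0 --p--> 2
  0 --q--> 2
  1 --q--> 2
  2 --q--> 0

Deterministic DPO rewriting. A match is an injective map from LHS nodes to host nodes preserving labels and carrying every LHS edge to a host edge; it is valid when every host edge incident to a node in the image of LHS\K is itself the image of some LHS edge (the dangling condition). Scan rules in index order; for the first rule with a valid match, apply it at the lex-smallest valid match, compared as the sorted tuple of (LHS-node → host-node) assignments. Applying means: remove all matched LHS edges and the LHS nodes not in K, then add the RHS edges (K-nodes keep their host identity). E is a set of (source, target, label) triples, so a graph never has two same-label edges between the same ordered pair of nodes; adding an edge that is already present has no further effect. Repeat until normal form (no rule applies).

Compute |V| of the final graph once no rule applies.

Answer: 3

Steps:
start.  V:3 E:5  edges: 0-q->1 0-p->2 0-q->2 1-q->2 2-q->0
1. fire R0 via {0↦0, 1↦2}  →  V:3 E:4  edges: 0-q->1 0-p->2 0-q->2 1-q->2
2. fire R0 via {0↦1, 1↦0}  →  V:3 E:3  edges: 0-p->2 0-q->2 1-q->2
3. fire R0 via {0↦2, 1↦0}  →  V:3 E:2  edges: 0-p->2 1-q->2
4. fire R0 via {0↦2, 1↦1}  →  V:3 E:1  edges: 0-p->2
halt: no rule applies after step 4
NF nodes: {0:B, 1:B, 2:B}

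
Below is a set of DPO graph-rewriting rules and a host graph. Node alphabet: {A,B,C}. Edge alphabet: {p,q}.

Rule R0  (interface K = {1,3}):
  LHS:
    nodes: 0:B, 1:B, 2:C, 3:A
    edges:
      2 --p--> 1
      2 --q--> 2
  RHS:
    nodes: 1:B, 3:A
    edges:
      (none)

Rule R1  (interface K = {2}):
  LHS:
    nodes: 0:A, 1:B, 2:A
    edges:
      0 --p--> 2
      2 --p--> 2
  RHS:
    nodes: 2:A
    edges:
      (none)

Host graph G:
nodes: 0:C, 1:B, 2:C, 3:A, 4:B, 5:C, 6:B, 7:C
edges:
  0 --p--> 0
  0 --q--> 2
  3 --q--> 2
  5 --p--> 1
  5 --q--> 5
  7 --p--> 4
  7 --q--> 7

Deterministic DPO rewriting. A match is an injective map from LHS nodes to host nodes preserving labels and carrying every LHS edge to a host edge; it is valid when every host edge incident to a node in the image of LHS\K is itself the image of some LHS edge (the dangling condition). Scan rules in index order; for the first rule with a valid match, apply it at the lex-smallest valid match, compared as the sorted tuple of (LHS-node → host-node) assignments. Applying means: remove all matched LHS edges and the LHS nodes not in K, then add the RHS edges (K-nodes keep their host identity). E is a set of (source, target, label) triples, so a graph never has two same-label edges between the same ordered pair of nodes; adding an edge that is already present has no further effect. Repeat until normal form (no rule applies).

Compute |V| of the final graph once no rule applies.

initial: |V|=8 |E|=7  E = 0-p->0 0-q->2 3-q->2 5-p->1 5-q->5 7-p->4 7-q->7
step 1: apply R0 at {0↦6, 1↦1, 2↦5, 3↦3}  → |V|=6 |E|=5  E = 0-p->0 0-q->2 3-q->2 7-p->4 7-q->7
step 2: apply R0 at {0↦1, 1↦4, 2↦7, 3↦3}  → |V|=4 |E|=3  E = 0-p->0 0-q->2 3-q->2
halt: no rule applies after step 2
NF nodes: {0:C, 2:C, 3:A, 4:B}

Answer: 4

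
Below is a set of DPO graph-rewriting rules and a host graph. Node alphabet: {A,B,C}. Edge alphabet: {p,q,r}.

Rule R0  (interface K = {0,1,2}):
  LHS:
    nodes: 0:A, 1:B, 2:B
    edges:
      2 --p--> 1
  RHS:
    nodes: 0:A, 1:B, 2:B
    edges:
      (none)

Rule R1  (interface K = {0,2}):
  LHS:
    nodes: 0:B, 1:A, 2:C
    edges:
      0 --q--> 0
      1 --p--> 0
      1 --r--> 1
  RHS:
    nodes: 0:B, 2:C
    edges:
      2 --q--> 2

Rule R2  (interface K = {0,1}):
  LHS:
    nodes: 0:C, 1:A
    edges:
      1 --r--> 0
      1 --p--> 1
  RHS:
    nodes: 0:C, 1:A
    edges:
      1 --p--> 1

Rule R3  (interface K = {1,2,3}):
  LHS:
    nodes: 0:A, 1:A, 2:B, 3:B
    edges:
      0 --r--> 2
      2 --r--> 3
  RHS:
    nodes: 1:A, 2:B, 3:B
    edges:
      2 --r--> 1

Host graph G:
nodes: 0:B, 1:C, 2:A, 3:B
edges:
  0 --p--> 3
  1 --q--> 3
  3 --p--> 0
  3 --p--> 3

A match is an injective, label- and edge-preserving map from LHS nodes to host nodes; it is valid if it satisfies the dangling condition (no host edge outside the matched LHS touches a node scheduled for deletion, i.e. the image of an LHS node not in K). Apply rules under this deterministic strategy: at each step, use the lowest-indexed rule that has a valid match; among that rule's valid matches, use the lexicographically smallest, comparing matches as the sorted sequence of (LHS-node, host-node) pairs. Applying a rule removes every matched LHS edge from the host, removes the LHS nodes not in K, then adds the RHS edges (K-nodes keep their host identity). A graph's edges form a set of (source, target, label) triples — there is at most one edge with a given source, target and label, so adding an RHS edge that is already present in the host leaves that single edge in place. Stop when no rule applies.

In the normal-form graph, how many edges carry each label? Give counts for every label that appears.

Answer: p:1 q:1

Rewrite trace:
start.  V:4 E:4  edges: 0-p->3 1-q->3 3-p->0 3-p->3
1. fire R0 via {0↦2, 1↦0, 2↦3}  →  V:4 E:3  edges: 0-p->3 1-q->3 3-p->3
2. fire R0 via {0↦2, 1↦3, 2↦0}  →  V:4 E:2  edges: 1-q->3 3-p->3
final graph: no rule applies after step 2
NF edges: [(1, 3, 'q'), (3, 3, 'p')]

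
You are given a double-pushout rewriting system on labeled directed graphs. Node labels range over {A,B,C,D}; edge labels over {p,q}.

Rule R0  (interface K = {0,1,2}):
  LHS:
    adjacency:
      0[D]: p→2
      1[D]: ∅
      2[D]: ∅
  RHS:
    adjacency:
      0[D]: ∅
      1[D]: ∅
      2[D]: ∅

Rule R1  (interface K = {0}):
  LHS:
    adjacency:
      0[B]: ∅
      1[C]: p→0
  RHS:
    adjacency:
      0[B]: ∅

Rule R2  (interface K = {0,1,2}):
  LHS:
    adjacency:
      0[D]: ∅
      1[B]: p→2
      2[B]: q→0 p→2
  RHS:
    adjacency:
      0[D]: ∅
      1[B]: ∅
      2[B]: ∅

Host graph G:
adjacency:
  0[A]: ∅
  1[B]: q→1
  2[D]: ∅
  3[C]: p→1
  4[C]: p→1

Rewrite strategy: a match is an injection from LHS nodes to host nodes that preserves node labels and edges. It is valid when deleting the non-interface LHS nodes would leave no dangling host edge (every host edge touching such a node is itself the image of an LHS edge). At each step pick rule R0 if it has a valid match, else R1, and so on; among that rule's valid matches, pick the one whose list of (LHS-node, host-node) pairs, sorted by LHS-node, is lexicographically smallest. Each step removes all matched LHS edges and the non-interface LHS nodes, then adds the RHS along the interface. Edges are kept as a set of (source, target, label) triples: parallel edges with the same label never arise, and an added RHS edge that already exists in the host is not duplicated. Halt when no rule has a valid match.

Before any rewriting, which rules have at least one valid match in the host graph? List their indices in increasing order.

Answer: [R1]

Derivation:
R0: no valid match — LHS pattern not found
R1: 2 valid matches — {0↦1, 1↦3}, {0↦1, 1↦4}
R2: no valid match — LHS pattern not found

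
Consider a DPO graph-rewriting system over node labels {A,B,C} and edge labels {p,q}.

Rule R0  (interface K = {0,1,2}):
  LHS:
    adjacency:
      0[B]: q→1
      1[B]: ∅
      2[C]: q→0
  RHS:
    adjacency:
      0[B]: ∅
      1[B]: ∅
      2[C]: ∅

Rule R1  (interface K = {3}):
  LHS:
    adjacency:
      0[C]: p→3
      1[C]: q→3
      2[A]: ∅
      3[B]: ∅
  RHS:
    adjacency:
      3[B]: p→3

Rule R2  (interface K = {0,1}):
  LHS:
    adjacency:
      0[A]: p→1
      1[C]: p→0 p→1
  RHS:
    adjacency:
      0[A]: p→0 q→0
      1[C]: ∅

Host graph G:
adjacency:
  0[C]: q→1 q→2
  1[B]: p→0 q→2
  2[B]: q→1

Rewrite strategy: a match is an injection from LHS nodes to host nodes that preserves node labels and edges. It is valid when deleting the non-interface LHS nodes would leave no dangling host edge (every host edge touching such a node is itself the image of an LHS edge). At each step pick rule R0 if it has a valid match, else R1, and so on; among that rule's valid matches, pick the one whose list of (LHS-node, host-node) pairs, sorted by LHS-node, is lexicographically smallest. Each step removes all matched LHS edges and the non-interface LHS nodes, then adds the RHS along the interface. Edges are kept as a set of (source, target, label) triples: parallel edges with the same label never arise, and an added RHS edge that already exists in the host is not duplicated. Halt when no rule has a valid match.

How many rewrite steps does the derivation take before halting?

Answer: 2

Steps:
initial: |V|=3 |E|=5  E = 0-q->1 0-q->2 1-p->0 1-q->2 2-q->1
step 1: apply R0 at {0↦1, 1↦2, 2↦0}  → |V|=3 |E|=3  E = 0-q->2 1-p->0 2-q->1
step 2: apply R0 at {0↦2, 1↦1, 2↦0}  → |V|=3 |E|=1  E = 1-p->0
normal form: no rule applies after step 2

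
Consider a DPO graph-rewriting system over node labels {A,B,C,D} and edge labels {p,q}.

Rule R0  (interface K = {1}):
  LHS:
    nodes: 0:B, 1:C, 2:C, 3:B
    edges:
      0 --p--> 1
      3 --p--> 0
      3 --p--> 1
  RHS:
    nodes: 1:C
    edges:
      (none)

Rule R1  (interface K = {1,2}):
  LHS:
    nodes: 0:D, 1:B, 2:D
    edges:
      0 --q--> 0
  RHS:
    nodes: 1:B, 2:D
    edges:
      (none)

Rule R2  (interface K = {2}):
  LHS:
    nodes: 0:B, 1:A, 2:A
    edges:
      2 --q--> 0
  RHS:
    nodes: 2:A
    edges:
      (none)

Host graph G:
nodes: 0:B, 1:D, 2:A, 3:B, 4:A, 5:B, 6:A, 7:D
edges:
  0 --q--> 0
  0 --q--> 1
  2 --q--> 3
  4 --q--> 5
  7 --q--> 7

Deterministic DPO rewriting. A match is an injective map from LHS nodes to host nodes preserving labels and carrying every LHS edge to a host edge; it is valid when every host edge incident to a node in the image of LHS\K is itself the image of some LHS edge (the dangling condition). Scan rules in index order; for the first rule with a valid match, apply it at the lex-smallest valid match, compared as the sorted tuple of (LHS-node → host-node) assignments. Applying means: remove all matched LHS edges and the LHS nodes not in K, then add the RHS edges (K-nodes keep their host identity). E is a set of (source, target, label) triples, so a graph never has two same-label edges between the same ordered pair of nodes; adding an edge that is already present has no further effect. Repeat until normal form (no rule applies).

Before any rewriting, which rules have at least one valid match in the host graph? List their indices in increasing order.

Answer: [R1,R2]

Steps:
R0: no valid match — LHS pattern not found
R1: 3 valid matches — {0↦7, 1↦0, 2↦1}, {0↦7, 1↦3, 2↦1}, {0↦7, 1↦5, 2↦1}
R2: 2 valid matches — {0↦3, 1↦6, 2↦2}, {0↦5, 1↦6, 2↦4}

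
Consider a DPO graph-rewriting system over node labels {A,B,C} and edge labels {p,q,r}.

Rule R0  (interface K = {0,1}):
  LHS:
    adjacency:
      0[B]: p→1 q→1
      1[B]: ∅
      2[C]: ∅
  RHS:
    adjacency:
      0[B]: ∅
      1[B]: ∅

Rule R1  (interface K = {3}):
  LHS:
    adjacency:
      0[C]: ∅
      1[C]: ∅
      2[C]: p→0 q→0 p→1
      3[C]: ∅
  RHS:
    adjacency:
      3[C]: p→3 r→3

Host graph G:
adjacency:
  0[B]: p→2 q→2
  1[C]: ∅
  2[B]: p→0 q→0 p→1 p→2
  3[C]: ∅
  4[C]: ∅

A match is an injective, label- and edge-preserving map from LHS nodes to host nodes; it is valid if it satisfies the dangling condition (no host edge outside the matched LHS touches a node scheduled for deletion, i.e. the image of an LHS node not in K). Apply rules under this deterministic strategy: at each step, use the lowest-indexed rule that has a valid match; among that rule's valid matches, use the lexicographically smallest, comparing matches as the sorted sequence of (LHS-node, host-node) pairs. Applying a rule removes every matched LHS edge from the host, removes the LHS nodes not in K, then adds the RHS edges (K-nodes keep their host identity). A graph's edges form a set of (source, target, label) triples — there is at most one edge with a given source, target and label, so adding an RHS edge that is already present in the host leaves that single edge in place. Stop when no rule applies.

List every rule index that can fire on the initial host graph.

Answer: [R0]

Rewrite trace:
R0: 4 valid matches — {0↦0, 1↦2, 2↦3}, {0↦0, 1↦2, 2↦4}, {0↦2, 1↦0, 2↦3} (+1 more)
R1: no valid match — LHS pattern not found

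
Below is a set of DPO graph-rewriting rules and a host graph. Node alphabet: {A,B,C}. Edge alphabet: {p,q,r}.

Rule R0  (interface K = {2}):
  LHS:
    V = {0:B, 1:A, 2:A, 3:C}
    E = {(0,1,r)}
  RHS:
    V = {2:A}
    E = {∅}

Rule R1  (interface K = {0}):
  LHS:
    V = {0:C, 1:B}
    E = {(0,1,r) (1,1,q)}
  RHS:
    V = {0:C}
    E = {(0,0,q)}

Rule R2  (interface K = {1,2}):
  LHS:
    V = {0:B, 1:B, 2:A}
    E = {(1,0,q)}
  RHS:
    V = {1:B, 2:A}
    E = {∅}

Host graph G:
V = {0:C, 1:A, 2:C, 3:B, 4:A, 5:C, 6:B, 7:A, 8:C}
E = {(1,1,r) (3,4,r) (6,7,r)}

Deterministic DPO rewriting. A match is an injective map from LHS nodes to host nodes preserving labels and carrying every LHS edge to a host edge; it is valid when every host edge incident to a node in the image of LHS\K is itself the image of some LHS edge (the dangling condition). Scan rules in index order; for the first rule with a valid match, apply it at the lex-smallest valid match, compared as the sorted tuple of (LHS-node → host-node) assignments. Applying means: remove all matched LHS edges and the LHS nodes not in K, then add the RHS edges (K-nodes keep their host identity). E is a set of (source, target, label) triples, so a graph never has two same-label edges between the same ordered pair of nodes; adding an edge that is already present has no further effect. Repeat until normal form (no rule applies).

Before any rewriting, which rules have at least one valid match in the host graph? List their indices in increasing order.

R0: 16 valid matches — {0↦3, 1↦4, 2↦1, 3↦0}, {0↦3, 1↦4, 2↦1, 3↦2}, {0↦3, 1↦4, 2↦1, 3↦5} (+13 more)
R1: no valid match — LHS pattern not found
R2: no valid match — LHS pattern not found

Answer: [R0]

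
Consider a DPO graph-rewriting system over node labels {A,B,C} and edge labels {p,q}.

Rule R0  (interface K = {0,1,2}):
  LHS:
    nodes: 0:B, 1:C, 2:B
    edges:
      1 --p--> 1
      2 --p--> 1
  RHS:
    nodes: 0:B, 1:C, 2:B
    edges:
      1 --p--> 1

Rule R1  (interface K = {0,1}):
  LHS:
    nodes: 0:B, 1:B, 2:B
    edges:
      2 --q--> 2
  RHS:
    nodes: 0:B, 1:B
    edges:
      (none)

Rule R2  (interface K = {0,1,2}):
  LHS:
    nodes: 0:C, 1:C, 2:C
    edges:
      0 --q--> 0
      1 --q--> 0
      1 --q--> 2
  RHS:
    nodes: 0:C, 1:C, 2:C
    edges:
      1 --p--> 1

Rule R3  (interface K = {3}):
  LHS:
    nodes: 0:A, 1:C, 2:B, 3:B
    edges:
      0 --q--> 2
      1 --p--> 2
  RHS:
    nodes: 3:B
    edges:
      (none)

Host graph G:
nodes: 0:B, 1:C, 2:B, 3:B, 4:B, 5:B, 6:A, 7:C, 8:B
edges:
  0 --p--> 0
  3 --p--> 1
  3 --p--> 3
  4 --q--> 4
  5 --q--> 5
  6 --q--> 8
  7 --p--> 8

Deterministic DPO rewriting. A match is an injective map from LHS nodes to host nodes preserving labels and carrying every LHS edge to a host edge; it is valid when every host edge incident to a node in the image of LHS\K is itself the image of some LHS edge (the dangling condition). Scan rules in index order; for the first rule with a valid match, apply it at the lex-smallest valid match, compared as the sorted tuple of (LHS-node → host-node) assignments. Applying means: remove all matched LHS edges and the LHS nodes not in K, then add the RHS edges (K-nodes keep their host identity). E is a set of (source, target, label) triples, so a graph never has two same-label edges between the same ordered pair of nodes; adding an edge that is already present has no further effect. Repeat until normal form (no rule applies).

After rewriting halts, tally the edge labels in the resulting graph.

[0] host  ⇒  9 nodes, 7 edges  {0-p->0 3-p->1 3-p->3 4-q->4 5-q->5 6-q->8 7-p->8}
[1] R1 @ {0↦0, 1↦2, 2↦4}  ⇒  8 nodes, 6 edges  {0-p->0 3-p->1 3-p->3 5-q->5 6-q->8 7-p->8}
[2] R1 @ {0↦0, 1↦2, 2↦5}  ⇒  7 nodes, 5 edges  {0-p->0 3-p->1 3-p->3 6-q->8 7-p->8}
[3] R3 @ {0↦6, 1↦7, 2↦8, 3↦0}  ⇒  4 nodes, 3 edges  {0-p->0 3-p->1 3-p->3}
final graph: no rule applies after step 3
NF edges: [(0, 0, 'p'), (3, 1, 'p'), (3, 3, 'p')]

Answer: p:3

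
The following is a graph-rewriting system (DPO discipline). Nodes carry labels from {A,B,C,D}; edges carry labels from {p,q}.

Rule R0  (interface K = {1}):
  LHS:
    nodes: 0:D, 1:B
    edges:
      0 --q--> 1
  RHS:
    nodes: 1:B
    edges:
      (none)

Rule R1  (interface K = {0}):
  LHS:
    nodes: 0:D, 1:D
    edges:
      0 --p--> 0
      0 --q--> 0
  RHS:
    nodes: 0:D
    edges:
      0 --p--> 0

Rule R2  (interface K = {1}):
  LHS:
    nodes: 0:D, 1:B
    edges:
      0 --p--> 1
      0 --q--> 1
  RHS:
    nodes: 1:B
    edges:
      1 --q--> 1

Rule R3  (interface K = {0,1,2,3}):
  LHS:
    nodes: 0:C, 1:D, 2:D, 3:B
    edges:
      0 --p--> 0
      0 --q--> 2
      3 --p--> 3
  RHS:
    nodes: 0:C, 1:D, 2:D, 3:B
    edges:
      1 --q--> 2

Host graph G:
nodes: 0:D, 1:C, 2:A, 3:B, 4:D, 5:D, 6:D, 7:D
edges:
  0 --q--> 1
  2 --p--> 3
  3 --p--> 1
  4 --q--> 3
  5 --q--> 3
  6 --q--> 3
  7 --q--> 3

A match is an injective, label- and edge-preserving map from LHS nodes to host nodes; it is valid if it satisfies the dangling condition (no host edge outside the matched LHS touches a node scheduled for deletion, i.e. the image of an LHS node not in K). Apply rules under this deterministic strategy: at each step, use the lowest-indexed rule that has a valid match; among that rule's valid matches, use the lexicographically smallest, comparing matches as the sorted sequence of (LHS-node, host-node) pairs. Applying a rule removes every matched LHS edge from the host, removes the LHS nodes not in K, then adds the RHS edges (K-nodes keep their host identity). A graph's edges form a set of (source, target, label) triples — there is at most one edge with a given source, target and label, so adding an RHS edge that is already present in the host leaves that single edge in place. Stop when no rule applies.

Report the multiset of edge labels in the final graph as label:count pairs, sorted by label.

start.  V:8 E:7  edges: 0-q->1 2-p->3 3-p->1 4-q->3 5-q->3 6-q->3 7-q->3
1. fire R0 via {0↦4, 1↦3}  →  V:7 E:6  edges: 0-q->1 2-p->3 3-p->1 5-q->3 6-q->3 7-q->3
2. fire R0 via {0↦5, 1↦3}  →  V:6 E:5  edges: 0-q->1 2-p->3 3-p->1 6-q->3 7-q->3
3. fire R0 via {0↦6, 1↦3}  →  V:5 E:4  edges: 0-q->1 2-p->3 3-p->1 7-q->3
4. fire R0 via {0↦7, 1↦3}  →  V:4 E:3  edges: 0-q->1 2-p->3 3-p->1
normal form: no rule applies after step 4
NF edges: [(0, 1, 'q'), (2, 3, 'p'), (3, 1, 'p')]

Answer: p:2 q:1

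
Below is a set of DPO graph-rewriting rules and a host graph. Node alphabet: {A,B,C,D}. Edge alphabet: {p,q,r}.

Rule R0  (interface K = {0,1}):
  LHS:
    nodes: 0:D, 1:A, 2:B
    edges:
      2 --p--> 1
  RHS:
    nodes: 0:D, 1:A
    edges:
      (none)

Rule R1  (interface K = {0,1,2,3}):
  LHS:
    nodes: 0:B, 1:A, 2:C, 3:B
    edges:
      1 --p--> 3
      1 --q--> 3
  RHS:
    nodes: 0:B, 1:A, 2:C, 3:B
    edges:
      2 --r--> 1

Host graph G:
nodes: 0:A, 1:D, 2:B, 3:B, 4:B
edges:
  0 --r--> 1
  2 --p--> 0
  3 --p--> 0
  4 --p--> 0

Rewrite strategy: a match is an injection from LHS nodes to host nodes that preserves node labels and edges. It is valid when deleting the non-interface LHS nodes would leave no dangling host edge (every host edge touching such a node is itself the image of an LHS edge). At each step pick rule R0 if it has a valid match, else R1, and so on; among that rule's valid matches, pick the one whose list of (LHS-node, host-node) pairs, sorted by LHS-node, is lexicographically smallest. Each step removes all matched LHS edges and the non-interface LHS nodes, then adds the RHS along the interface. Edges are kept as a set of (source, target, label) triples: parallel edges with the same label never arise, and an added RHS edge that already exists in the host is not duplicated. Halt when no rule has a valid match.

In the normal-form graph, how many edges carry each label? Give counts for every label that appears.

Answer: r:1

Rewrite trace:
[0] host  ⇒  5 nodes, 4 edges  {0-r->1 2-p->0 3-p->0 4-p->0}
[1] R0 @ {0↦1, 1↦0, 2↦2}  ⇒  4 nodes, 3 edges  {0-r->1 3-p->0 4-p->0}
[2] R0 @ {0↦1, 1↦0, 2↦3}  ⇒  3 nodes, 2 edges  {0-r->1 4-p->0}
[3] R0 @ {0↦1, 1↦0, 2↦4}  ⇒  2 nodes, 1 edges  {0-r->1}
halt: no rule applies after step 3
NF edges: [(0, 1, 'r')]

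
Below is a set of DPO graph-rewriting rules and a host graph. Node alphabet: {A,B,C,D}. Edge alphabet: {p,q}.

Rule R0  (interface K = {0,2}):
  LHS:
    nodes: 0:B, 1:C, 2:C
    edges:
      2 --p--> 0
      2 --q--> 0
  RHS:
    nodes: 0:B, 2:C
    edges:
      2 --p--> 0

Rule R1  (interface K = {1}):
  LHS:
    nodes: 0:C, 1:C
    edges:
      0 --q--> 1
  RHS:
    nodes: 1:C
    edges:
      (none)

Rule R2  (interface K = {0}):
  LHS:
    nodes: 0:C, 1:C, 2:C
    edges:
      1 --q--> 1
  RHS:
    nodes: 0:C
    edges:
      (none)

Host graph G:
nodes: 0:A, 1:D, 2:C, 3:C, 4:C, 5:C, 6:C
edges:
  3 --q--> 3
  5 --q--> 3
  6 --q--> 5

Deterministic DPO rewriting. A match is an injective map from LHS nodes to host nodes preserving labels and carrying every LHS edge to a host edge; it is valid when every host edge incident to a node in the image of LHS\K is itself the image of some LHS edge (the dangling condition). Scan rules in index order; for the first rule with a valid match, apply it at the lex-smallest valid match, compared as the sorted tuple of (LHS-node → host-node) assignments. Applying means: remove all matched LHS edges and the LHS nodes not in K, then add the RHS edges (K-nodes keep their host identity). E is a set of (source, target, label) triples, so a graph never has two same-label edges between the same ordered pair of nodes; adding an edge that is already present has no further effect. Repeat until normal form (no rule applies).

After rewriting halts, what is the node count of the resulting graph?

Answer: 3

Steps:
[0] host  ⇒  7 nodes, 3 edges  {3-q->3 5-q->3 6-q->5}
[1] R1 @ {0↦6, 1↦5}  ⇒  6 nodes, 2 edges  {3-q->3 5-q->3}
[2] R1 @ {0↦5, 1↦3}  ⇒  5 nodes, 1 edges  {3-q->3}
[3] R2 @ {0↦2, 1↦3, 2↦4}  ⇒  3 nodes, 0 edges  {∅}
final graph: no rule applies after step 3
NF nodes: {0:A, 1:D, 2:C}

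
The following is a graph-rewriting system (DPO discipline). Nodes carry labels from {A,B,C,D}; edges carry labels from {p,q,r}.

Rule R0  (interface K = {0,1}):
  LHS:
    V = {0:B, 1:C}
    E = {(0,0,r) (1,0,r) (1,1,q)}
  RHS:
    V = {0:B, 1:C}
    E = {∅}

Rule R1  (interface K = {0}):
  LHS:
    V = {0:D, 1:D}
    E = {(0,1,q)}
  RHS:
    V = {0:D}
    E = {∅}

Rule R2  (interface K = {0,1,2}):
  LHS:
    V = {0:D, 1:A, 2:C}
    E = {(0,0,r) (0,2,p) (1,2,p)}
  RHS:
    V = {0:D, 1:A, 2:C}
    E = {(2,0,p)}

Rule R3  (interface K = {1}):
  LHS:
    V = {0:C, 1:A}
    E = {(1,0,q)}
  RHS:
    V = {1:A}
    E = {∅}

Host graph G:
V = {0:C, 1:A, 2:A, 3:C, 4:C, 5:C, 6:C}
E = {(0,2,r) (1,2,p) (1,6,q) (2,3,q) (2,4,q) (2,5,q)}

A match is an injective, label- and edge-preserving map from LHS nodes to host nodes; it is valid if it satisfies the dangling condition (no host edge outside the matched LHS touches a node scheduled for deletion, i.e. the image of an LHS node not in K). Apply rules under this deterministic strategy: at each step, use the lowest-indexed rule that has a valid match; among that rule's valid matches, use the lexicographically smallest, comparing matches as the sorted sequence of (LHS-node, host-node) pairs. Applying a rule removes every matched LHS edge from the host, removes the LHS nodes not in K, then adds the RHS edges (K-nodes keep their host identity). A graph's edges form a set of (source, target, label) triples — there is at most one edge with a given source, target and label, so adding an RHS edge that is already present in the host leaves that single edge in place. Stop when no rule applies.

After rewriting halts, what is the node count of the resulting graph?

[0] host  ⇒  7 nodes, 6 edges  {0-r->2 1-p->2 1-q->6 2-q->3 2-q->4 2-q->5}
[1] R3 @ {0↦3, 1↦2}  ⇒  6 nodes, 5 edges  {0-r->2 1-p->2 1-q->6 2-q->4 2-q->5}
[2] R3 @ {0↦4, 1↦2}  ⇒  5 nodes, 4 edges  {0-r->2 1-p->2 1-q->6 2-q->5}
[3] R3 @ {0↦5, 1↦2}  ⇒  4 nodes, 3 edges  {0-r->2 1-p->2 1-q->6}
[4] R3 @ {0↦6, 1↦1}  ⇒  3 nodes, 2 edges  {0-r->2 1-p->2}
halt: no rule applies after step 4
NF nodes: {0:C, 1:A, 2:A}

Answer: 3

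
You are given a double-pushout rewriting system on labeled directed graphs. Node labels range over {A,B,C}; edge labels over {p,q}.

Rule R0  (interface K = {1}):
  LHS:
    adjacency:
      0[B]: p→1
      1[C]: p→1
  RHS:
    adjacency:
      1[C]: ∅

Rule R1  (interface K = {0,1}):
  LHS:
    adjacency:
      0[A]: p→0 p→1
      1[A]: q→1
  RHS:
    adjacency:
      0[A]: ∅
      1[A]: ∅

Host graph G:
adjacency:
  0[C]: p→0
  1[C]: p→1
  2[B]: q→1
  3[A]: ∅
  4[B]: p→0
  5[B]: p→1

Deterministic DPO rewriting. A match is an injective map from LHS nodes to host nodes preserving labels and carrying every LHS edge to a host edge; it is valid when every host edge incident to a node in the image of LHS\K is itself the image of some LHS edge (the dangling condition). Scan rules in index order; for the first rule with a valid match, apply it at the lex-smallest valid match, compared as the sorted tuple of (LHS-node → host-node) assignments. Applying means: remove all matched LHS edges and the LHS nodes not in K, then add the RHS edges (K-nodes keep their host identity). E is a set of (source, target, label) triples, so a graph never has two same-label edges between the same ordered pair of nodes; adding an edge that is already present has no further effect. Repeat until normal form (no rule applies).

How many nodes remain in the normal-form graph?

Answer: 4

Steps:
start.  V:6 E:5  edges: 0-p->0 1-p->1 2-q->1 4-p->0 5-p->1
1. fire R0 via {0↦4, 1↦0}  →  V:5 E:3  edges: 1-p->1 2-q->1 5-p->1
2. fire R0 via {0↦5, 1↦1}  →  V:4 E:1  edges: 2-q->1
normal form: no rule applies after step 2
NF nodes: {0:C, 1:C, 2:B, 3:A}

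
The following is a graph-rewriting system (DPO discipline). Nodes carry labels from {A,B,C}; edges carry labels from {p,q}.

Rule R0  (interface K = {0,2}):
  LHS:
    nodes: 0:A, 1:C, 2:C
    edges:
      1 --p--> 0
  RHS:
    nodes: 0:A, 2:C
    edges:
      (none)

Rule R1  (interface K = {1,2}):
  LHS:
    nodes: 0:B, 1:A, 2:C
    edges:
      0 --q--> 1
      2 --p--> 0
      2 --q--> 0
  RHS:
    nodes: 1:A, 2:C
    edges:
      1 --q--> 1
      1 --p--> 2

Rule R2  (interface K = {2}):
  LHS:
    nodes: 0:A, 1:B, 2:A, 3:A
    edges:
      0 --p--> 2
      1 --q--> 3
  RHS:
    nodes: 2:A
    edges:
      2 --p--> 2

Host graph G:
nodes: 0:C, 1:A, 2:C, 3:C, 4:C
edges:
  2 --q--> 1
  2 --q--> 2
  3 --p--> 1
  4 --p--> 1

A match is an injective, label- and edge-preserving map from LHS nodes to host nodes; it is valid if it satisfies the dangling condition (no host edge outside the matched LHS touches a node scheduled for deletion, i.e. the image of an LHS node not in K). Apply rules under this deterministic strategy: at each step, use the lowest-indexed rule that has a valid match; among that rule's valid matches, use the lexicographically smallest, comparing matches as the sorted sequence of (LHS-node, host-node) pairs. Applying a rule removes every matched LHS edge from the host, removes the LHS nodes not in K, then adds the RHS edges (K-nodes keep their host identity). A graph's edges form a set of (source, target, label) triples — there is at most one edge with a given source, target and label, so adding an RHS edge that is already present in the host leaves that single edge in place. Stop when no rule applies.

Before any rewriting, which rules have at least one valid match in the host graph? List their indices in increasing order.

Answer: [R0]

Rewrite trace:
R0: 6 valid matches — {0↦1, 1↦3, 2↦0}, {0↦1, 1↦3, 2↦2}, {0↦1, 1↦3, 2↦4} (+3 more)
R1: no valid match — LHS pattern not found
R2: no valid match — LHS pattern not found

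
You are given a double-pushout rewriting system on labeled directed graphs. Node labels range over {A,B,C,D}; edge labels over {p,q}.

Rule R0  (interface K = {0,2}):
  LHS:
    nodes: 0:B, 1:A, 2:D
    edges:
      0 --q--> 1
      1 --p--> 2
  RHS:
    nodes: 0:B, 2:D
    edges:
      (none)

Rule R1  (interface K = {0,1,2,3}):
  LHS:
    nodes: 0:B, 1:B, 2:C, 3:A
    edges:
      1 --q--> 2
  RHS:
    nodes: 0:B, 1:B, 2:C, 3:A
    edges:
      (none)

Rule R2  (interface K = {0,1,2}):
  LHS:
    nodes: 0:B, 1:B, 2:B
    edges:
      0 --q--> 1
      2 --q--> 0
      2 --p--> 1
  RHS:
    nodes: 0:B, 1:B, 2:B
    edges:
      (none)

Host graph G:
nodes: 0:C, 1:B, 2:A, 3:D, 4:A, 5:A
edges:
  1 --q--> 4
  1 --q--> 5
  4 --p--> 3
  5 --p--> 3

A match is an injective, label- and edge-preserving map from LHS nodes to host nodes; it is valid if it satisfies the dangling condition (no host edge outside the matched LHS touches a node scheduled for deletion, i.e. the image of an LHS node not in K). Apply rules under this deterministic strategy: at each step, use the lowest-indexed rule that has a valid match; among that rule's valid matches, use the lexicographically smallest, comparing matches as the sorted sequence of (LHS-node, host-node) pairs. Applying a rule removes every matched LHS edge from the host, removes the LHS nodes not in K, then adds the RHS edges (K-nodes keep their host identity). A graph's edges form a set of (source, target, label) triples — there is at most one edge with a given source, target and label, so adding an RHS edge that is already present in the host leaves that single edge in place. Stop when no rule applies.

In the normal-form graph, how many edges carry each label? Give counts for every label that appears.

[0] host  ⇒  6 nodes, 4 edges  {1-q->4 1-q->5 4-p->3 5-p->3}
[1] R0 @ {0↦1, 1↦4, 2↦3}  ⇒  5 nodes, 2 edges  {1-q->5 5-p->3}
[2] R0 @ {0↦1, 1↦5, 2↦3}  ⇒  4 nodes, 0 edges  {∅}
halt: no rule applies after step 2
NF edges: []

Answer: (no edges)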